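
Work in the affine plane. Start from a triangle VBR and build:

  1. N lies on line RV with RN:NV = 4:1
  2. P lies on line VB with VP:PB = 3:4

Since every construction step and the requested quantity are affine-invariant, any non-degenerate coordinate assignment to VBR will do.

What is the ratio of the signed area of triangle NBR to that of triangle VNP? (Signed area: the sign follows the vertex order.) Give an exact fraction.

Assign V = (0, 0), B = (1, 0), R = (0, 1) — the answer is frame-independent, so this choice is without loss of generality.
1. N lies on line RV with RN:NV = 4:1 ⇒ N = (0, 1/5)
2. P lies on line VB with VP:PB = 3:4 ⇒ P = (3/7, 0)
2·[NBR] = 4/5, 2·[VNP] = -3/35
[NBR]:[VNP] = 4/5:-3/35 = -28/3

[NBR]:[VNP] = -28/3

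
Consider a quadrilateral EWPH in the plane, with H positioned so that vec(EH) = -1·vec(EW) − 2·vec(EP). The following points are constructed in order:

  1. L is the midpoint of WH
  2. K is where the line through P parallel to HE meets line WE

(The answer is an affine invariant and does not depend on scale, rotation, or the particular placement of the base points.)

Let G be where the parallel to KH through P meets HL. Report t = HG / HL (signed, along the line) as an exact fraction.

t = 1/3

Work in coordinates with E = (0, 0), W = (1, 0), P = (0, 1), H = (-1, -2).
1. L is the midpoint of WH ⇒ L = (0, -1)
2. K is where the line through P parallel to HE meets line WE ⇒ K = (-1/2, 0)
through P parallel to KH: direction (-1/2, -2); meets HL at G = (-2/3, -5/3)
G = H + t·(L−H) with t = 1/3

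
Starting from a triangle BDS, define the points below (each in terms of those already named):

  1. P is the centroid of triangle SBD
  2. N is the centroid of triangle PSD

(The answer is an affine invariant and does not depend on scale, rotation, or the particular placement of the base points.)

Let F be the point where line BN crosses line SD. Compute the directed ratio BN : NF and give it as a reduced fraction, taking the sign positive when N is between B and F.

Work in coordinates with B = (0, 0), D = (1, 0), S = (0, 1).
1. P is the centroid of triangle SBD ⇒ P = (1/3, 1/3)
2. N is the centroid of triangle PSD ⇒ N = (4/9, 4/9)
line BN meets SD at F = (1/2, 1/2)
N = B + t·(F−B) with t = 8/9, so BN:NF = 8/9:1/9

BN:NF = 8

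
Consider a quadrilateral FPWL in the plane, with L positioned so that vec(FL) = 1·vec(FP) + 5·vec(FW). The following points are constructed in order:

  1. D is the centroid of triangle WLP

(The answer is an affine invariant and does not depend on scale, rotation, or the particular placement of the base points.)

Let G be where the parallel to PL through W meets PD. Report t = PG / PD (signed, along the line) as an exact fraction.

t = 3

Set F = (0, 0), P = (1, 0), W = (0, 1), L = (1, 5); any affine frame gives the same invariant.
1. D is the centroid of triangle WLP ⇒ D = (2/3, 2)
through W parallel to PL: direction (0, 5); meets PD at G = (0, 6)
G = P + t·(D−P) with t = 3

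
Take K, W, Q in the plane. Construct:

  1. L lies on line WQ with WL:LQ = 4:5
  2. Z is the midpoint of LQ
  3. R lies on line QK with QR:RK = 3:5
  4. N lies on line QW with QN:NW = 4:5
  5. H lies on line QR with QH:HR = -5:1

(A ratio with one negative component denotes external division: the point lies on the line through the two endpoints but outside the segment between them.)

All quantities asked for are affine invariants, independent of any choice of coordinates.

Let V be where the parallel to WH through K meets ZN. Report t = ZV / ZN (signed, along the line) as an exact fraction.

Work in coordinates with K = (0, 0), W = (1, 0), Q = (0, 1).
1. L lies on line WQ with WL:LQ = 4:5 ⇒ L = (5/9, 4/9)
2. Z is the midpoint of LQ ⇒ Z = (5/18, 13/18)
3. R lies on line QK with QR:RK = 3:5 ⇒ R = (0, 5/8)
4. N lies on line QW with QN:NW = 4:5 ⇒ N = (4/9, 5/9)
5. H lies on line QR with QH:HR = -5:1 ⇒ H = (0, 17/32)
through K parallel to WH: direction (-1, 17/32); meets ZN at V = (32/15, -17/15)
V = Z + t·(N−Z) with t = 167/15

t = 167/15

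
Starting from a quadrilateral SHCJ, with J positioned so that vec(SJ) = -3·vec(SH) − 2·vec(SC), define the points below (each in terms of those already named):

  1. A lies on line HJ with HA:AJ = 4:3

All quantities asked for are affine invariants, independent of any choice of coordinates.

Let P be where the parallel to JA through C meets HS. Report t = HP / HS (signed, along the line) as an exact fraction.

t = 3

Choose coordinates S = (0, 0), H = (1, 0), C = (0, 1), J = (-3, -2).
1. A lies on line HJ with HA:AJ = 4:3 ⇒ A = (-9/7, -8/7)
through C parallel to JA: direction (12/7, 6/7); meets HS at P = (-2, 0)
P = H + t·(S−H) with t = 3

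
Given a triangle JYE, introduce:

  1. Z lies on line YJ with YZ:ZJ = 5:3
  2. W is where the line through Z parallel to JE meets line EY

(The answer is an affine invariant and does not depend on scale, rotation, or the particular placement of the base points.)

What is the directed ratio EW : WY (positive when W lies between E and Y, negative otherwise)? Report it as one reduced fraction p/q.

EW:WY = 3/5

Choose coordinates J = (0, 0), Y = (1, 0), E = (0, 1).
1. Z lies on line YJ with YZ:ZJ = 5:3 ⇒ Z = (3/8, 0)
2. W is where the line through Z parallel to JE meets line EY ⇒ W = (3/8, 5/8)
W = E + t·(Y−E) with t = 3/8, so EW:WY = t:(1−t) = 3/8:5/8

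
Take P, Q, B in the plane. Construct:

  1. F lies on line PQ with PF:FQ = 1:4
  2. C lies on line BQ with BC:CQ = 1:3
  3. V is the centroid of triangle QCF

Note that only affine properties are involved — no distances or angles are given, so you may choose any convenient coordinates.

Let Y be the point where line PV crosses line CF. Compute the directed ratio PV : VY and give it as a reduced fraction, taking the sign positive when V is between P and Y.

Assign P = (0, 0), Q = (1, 0), B = (0, 1) — the answer is frame-independent, so this choice is without loss of generality.
1. F lies on line PQ with PF:FQ = 1:4 ⇒ F = (1/5, 0)
2. C lies on line BQ with BC:CQ = 1:3 ⇒ C = (1/4, 3/4)
3. V is the centroid of triangle QCF ⇒ V = (29/60, 1/4)
line PV meets CF at Y = (29/140, 3/28)
V = P + t·(Y−P) with t = 7/3, so PV:VY = 7/3:-4/3

PV:VY = -7/4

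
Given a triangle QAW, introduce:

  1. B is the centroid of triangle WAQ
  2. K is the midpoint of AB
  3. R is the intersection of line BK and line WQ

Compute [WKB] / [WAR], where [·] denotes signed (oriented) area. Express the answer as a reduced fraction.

[WKB]:[WAR] = 1/3

Choose coordinates Q = (0, 0), A = (1, 0), W = (0, 1).
1. B is the centroid of triangle WAQ ⇒ B = (1/3, 1/3)
2. K is the midpoint of AB ⇒ K = (2/3, 1/6)
3. R is the intersection of line BK and line WQ ⇒ R = (0, 1/2)
2·[WKB] = -1/6, 2·[WAR] = -1/2
[WKB]:[WAR] = -1/6:-1/2 = 1/3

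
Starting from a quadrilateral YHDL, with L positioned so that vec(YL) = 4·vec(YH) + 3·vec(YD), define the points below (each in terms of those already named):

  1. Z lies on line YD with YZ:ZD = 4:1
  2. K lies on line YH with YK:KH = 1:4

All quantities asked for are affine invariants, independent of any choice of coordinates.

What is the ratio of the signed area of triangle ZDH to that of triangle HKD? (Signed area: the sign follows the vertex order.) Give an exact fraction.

Work in coordinates with Y = (0, 0), H = (1, 0), D = (0, 1), L = (4, 3).
1. Z lies on line YD with YZ:ZD = 4:1 ⇒ Z = (0, 4/5)
2. K lies on line YH with YK:KH = 1:4 ⇒ K = (1/5, 0)
2·[ZDH] = -1/5, 2·[HKD] = -4/5
[ZDH]:[HKD] = -1/5:-4/5 = 1/4

[ZDH]:[HKD] = 1/4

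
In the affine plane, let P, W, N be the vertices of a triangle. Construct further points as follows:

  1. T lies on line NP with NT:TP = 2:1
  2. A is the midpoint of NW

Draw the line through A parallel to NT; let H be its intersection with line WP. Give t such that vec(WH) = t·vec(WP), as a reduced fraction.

t = 1/2

Assign P = (0, 0), W = (1, 0), N = (0, 1) — the answer is frame-independent, so this choice is without loss of generality.
1. T lies on line NP with NT:TP = 2:1 ⇒ T = (0, 1/3)
2. A is the midpoint of NW ⇒ A = (1/2, 1/2)
through A parallel to NT: direction (0, -2/3); meets WP at H = (1/2, 0)
H = W + t·(P−W) with t = 1/2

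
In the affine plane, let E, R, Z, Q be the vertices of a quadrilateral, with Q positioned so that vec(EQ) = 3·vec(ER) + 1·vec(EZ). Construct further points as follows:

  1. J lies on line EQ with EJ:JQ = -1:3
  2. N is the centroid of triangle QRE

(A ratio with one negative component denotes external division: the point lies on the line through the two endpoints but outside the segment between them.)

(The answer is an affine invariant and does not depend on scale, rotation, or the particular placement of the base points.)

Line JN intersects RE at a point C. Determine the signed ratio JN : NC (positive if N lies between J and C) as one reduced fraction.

Choose coordinates E = (0, 0), R = (1, 0), Z = (0, 1), Q = (3, 1).
1. J lies on line EQ with EJ:JQ = -1:3 ⇒ J = (-3/2, -1/2)
2. N is the centroid of triangle QRE ⇒ N = (4/3, 1/3)
line JN meets RE at C = (1/5, 0)
N = J + t·(C−J) with t = 5/3, so JN:NC = 5/3:-2/3

JN:NC = -5/2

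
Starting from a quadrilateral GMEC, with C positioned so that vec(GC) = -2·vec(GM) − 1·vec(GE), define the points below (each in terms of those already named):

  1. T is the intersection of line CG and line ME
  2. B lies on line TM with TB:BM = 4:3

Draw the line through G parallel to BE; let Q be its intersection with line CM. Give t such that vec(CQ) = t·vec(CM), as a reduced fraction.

t = 3/4

Choose coordinates G = (0, 0), M = (1, 0), E = (0, 1), C = (-2, -1).
1. T is the intersection of line CG and line ME ⇒ T = (2/3, 1/3)
2. B lies on line TM with TB:BM = 4:3 ⇒ B = (6/7, 1/7)
through G parallel to BE: direction (-6/7, 6/7); meets CM at Q = (1/4, -1/4)
Q = C + t·(M−C) with t = 3/4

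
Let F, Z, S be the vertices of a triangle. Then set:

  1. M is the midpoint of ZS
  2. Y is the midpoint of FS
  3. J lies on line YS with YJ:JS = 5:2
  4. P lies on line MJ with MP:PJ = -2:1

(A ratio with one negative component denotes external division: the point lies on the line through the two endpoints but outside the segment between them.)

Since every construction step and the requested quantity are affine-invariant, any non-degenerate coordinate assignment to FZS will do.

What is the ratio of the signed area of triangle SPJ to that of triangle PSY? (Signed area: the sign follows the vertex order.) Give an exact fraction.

Assign F = (0, 0), Z = (1, 0), S = (0, 1) — the answer is frame-independent, so this choice is without loss of generality.
1. M is the midpoint of ZS ⇒ M = (1/2, 1/2)
2. Y is the midpoint of FS ⇒ Y = (0, 1/2)
3. J lies on line YS with YJ:JS = 5:2 ⇒ J = (0, 6/7)
4. P lies on line MJ with MP:PJ = -2:1 ⇒ P = (-1/2, 17/14)
2·[SPJ] = 1/14, 2·[PSY] = -1/4
[SPJ]:[PSY] = 1/14:-1/4 = -2/7

[SPJ]:[PSY] = -2/7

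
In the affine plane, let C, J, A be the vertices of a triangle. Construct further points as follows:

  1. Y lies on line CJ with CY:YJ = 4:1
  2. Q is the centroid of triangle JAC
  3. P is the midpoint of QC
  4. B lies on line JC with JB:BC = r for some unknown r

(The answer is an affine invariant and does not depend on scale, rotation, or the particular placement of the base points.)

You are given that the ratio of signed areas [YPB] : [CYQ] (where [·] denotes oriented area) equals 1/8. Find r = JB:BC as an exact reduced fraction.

r = 2/3

Work in coordinates with C = (0, 0), J = (1, 0), A = (0, 1).
1. Y lies on line CJ with CY:YJ = 4:1 ⇒ Y = (4/5, 0)
2. Q is the centroid of triangle JAC ⇒ Q = (1/3, 1/3)
3. P is the midpoint of QC ⇒ P = (1/6, 1/6)
4. With JB:BC = r, write λ = r/(r+1) so B = J + λ·(C−J); B is affine-linear in λ
Every point depending on B is an affine combination of B and λ-independent points, so each such coordinate is linear in λ; the λ² term in each signed area is a multiple of (C−J)×(C−J) = 0, so 2·[YPB] and 2·[CYQ] are each linear in λ. Evaluating at λ=0 and λ=1:
  2·[YPB] = 1/6·λ − 1/30,   2·[CYQ] = 4/15
So [YPB]:[CYQ] = (1/6·λ − 1/30) / (4/15). Setting this equal to 1/8:
  1/6·λ − 1/30 = 1/8·(4/15)  ⇒  λ = 2/5
Then r = λ/(1−λ) = (2/5)/(3/5) = 2/3. Check: with r = 2/3, B = (3/5, 0) and [YPB]:[CYQ] = 1/8 as required.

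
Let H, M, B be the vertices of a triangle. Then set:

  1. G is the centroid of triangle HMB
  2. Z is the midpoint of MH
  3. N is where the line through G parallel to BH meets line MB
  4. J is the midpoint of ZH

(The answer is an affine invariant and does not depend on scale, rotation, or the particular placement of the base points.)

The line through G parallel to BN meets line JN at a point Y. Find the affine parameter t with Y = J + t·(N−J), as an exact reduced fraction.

Assign H = (0, 0), M = (1, 0), B = (0, 1) — the answer is frame-independent, so this choice is without loss of generality.
1. G is the centroid of triangle HMB ⇒ G = (1/3, 1/3)
2. Z is the midpoint of MH ⇒ Z = (1/2, 0)
3. N is where the line through G parallel to BH meets line MB ⇒ N = (1/3, 2/3)
4. J is the midpoint of ZH ⇒ J = (1/4, 0)
through G parallel to BN: direction (1/3, -1/3); meets JN at Y = (8/27, 10/27)
Y = J + t·(N−J) with t = 5/9

t = 5/9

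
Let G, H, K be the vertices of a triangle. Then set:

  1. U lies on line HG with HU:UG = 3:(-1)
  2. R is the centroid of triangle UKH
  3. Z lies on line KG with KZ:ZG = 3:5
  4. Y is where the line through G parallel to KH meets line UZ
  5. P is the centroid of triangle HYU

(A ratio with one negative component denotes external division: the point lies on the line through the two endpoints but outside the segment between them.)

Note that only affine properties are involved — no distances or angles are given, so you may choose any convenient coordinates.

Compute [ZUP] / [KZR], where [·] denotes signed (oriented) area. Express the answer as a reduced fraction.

[ZUP]:[KZR] = 5

Assign G = (0, 0), H = (1, 0), K = (0, 1) — the answer is frame-independent, so this choice is without loss of generality.
1. U lies on line HG with HU:UG = 3:(-1) ⇒ U = (-1/2, 0)
2. R is the centroid of triangle UKH ⇒ R = (1/6, 1/3)
3. Z lies on line KG with KZ:ZG = 3:5 ⇒ Z = (0, 5/8)
4. Y is where the line through G parallel to KH meets line UZ ⇒ Y = (-5/18, 5/18)
5. P is the centroid of triangle HYU ⇒ P = (2/27, 5/54)
2·[ZUP] = 5/16, 2·[KZR] = 1/16
[ZUP]:[KZR] = 5/16:1/16 = 5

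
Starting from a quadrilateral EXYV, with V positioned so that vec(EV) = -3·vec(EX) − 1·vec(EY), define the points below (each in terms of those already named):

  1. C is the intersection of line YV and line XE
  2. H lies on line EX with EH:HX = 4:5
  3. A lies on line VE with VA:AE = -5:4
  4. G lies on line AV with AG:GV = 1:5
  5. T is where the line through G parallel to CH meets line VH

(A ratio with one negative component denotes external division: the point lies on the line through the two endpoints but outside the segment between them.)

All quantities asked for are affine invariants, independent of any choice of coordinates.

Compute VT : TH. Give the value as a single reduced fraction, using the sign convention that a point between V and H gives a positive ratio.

VT:TH = -25/19

Choose coordinates E = (0, 0), X = (1, 0), Y = (0, 1), V = (-3, -1).
1. C is the intersection of line YV and line XE ⇒ C = (-3/2, 0)
2. H lies on line EX with EH:HX = 4:5 ⇒ H = (4/9, 0)
3. A lies on line VE with VA:AE = -5:4 ⇒ A = (12, 4)
4. G lies on line AV with AG:GV = 1:5 ⇒ G = (19/2, 19/6)
5. T is where the line through G parallel to CH meets line VH ⇒ T = (613/54, 19/6)
T = V + t·(H−V) with t = 25/6, so VT:TH = t:(1−t) = 25/6:-19/6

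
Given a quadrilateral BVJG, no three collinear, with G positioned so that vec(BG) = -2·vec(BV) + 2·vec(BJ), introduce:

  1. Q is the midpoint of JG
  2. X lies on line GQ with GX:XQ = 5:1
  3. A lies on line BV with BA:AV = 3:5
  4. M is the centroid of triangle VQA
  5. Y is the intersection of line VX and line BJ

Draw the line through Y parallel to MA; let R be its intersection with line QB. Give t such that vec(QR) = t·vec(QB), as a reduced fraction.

t = 32/13

Set B = (0, 0), V = (1, 0), J = (0, 1), G = (-2, 2); any affine frame gives the same invariant.
1. Q is the midpoint of JG ⇒ Q = (-1, 3/2)
2. X lies on line GQ with GX:XQ = 5:1 ⇒ X = (-7/6, 19/12)
3. A lies on line BV with BA:AV = 3:5 ⇒ A = (3/8, 0)
4. M is the centroid of triangle VQA ⇒ M = (1/8, 1/2)
5. Y is the intersection of line VX and line BJ ⇒ Y = (0, 19/26)
through Y parallel to MA: direction (1/4, -1/2); meets QB at R = (19/13, -57/26)
R = Q + t·(B−Q) with t = 32/13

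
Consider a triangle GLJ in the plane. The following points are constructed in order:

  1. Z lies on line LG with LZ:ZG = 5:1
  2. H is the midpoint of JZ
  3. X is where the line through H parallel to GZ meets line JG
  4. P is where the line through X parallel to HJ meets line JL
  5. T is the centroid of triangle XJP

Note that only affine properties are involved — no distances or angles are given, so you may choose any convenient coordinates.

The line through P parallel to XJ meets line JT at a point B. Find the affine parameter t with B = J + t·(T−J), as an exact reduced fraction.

t = 3

Set G = (0, 0), L = (1, 0), J = (0, 1); any affine frame gives the same invariant.
1. Z lies on line LG with LZ:ZG = 5:1 ⇒ Z = (1/6, 0)
2. H is the midpoint of JZ ⇒ H = (1/12, 1/2)
3. X is where the line through H parallel to GZ meets line JG ⇒ X = (0, 1/2)
4. P is where the line through X parallel to HJ meets line JL ⇒ P = (-1/10, 11/10)
5. T is the centroid of triangle XJP ⇒ T = (-1/30, 13/15)
through P parallel to XJ: direction (0, 1/2); meets JT at B = (-1/10, 3/5)
B = J + t·(T−J) with t = 3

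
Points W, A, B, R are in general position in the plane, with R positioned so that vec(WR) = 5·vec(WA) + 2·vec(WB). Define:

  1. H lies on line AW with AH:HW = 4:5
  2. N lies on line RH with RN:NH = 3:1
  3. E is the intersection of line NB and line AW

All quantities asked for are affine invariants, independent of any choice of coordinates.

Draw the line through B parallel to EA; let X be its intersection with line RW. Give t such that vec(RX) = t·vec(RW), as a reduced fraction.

Choose coordinates W = (0, 0), A = (1, 0), B = (0, 1), R = (5, 2).
1. H lies on line AW with AH:HW = 4:5 ⇒ H = (5/9, 0)
2. N lies on line RH with RN:NH = 3:1 ⇒ N = (5/3, 1/2)
3. E is the intersection of line NB and line AW ⇒ E = (10/3, 0)
through B parallel to EA: direction (-7/3, 0); meets RW at X = (5/2, 1)
X = R + t·(W−R) with t = 1/2

t = 1/2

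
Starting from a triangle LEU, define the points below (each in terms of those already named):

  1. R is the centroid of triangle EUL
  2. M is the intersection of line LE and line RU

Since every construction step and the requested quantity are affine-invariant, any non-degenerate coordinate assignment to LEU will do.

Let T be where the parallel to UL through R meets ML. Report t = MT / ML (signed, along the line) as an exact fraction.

t = 1/3

Assign L = (0, 0), E = (1, 0), U = (0, 1) — the answer is frame-independent, so this choice is without loss of generality.
1. R is the centroid of triangle EUL ⇒ R = (1/3, 1/3)
2. M is the intersection of line LE and line RU ⇒ M = (1/2, 0)
through R parallel to UL: direction (0, -1); meets ML at T = (1/3, 0)
T = M + t·(L−M) with t = 1/3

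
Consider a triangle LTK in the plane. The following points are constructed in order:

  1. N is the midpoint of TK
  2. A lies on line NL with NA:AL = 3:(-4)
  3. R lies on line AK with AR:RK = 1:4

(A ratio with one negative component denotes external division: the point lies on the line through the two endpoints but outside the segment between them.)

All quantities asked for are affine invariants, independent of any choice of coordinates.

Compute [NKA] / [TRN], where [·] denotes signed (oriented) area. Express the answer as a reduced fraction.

Set L = (0, 0), T = (1, 0), K = (0, 1); any affine frame gives the same invariant.
1. N is the midpoint of TK ⇒ N = (1/2, 1/2)
2. A lies on line NL with NA:AL = 3:(-4) ⇒ A = (2, 2)
3. R lies on line AK with AR:RK = 1:4 ⇒ R = (8/5, 9/5)
2·[NKA] = -3/2, 2·[TRN] = 6/5
[NKA]:[TRN] = -3/2:6/5 = -5/4

[NKA]:[TRN] = -5/4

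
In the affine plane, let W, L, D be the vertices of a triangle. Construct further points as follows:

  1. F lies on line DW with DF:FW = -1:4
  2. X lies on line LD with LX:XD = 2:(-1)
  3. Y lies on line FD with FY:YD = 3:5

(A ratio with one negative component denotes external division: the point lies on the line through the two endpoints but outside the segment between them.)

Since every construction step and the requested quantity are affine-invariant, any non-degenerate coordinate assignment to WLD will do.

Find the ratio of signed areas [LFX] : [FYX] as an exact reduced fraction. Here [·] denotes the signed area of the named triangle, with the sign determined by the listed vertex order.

Assign W = (0, 0), L = (1, 0), D = (0, 1) — the answer is frame-independent, so this choice is without loss of generality.
1. F lies on line DW with DF:FW = -1:4 ⇒ F = (0, 4/3)
2. X lies on line LD with LX:XD = 2:(-1) ⇒ X = (-1, 2)
3. Y lies on line FD with FY:YD = 3:5 ⇒ Y = (0, 29/24)
2·[LFX] = 2/3, 2·[FYX] = -1/8
[LFX]:[FYX] = 2/3:-1/8 = -16/3

[LFX]:[FYX] = -16/3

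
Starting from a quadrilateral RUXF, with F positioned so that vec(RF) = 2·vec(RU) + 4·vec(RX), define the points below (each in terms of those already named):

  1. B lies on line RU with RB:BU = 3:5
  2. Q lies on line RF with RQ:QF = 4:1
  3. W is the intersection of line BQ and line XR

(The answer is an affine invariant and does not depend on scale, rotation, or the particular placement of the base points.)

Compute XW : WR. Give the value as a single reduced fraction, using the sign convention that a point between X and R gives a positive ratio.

XW:WR = -97/48

Choose coordinates R = (0, 0), U = (1, 0), X = (0, 1), F = (2, 4).
1. B lies on line RU with RB:BU = 3:5 ⇒ B = (3/8, 0)
2. Q lies on line RF with RQ:QF = 4:1 ⇒ Q = (8/5, 16/5)
3. W is the intersection of line BQ and line XR ⇒ W = (0, -48/49)
W = X + t·(R−X) with t = 97/49, so XW:WR = t:(1−t) = 97/49:-48/49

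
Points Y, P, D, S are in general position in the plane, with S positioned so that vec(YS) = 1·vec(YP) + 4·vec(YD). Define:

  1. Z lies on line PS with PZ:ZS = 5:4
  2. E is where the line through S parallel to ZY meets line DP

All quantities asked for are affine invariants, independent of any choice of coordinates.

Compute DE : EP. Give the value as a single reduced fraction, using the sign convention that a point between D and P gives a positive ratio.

Work in coordinates with Y = (0, 0), P = (1, 0), D = (0, 1), S = (1, 4).
1. Z lies on line PS with PZ:ZS = 5:4 ⇒ Z = (1, 20/9)
2. E is where the line through S parallel to ZY meets line DP ⇒ E = (-7/29, 36/29)
E = D + t·(P−D) with t = -7/29, so DE:EP = t:(1−t) = -7/29:36/29

DE:EP = -7/36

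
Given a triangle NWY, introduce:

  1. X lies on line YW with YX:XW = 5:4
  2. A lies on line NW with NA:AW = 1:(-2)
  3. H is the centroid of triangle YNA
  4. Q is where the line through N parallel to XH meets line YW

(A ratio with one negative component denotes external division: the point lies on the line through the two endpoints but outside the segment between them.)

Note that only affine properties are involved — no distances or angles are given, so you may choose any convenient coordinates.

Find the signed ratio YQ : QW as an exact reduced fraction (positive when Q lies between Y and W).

YQ:QW = 8

Assign N = (0, 0), W = (1, 0), Y = (0, 1) — the answer is frame-independent, so this choice is without loss of generality.
1. X lies on line YW with YX:XW = 5:4 ⇒ X = (5/9, 4/9)
2. A lies on line NW with NA:AW = 1:(-2) ⇒ A = (-1, 0)
3. H is the centroid of triangle YNA ⇒ H = (-1/3, 1/3)
4. Q is where the line through N parallel to XH meets line YW ⇒ Q = (8/9, 1/9)
Q = Y + t·(W−Y) with t = 8/9, so YQ:QW = t:(1−t) = 8/9:1/9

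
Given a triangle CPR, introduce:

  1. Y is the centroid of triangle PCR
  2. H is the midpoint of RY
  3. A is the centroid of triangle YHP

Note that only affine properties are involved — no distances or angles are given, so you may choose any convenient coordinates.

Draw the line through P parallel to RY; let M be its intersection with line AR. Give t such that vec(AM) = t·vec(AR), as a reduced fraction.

t = -2

Assign C = (0, 0), P = (1, 0), R = (0, 1) — the answer is frame-independent, so this choice is without loss of generality.
1. Y is the centroid of triangle PCR ⇒ Y = (1/3, 1/3)
2. H is the midpoint of RY ⇒ H = (1/6, 2/3)
3. A is the centroid of triangle YHP ⇒ A = (1/2, 1/3)
through P parallel to RY: direction (1/3, -2/3); meets AR at M = (3/2, -1)
M = A + t·(R−A) with t = -2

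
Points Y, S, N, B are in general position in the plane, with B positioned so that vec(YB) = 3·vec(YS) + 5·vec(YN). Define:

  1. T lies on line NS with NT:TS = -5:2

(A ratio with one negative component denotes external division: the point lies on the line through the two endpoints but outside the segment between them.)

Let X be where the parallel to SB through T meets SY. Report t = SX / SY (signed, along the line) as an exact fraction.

Set Y = (0, 0), S = (1, 0), N = (0, 1), B = (3, 5); any affine frame gives the same invariant.
1. T lies on line NS with NT:TS = -5:2 ⇒ T = (5/3, -2/3)
through T parallel to SB: direction (2, 5); meets SY at X = (29/15, 0)
X = S + t·(Y−S) with t = -14/15

t = -14/15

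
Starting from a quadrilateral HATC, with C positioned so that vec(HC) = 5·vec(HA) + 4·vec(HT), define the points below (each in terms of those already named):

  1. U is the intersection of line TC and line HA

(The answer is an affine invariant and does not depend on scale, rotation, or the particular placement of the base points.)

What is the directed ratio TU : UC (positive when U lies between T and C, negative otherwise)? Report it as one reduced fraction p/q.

Work in coordinates with H = (0, 0), A = (1, 0), T = (0, 1), C = (5, 4).
1. U is the intersection of line TC and line HA ⇒ U = (-5/3, 0)
U = T + t·(C−T) with t = -1/3, so TU:UC = t:(1−t) = -1/3:4/3

TU:UC = -1/4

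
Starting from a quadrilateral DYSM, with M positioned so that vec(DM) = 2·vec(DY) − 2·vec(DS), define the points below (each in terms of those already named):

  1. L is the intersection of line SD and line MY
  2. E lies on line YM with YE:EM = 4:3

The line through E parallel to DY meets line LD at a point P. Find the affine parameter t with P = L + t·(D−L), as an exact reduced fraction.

Choose coordinates D = (0, 0), Y = (1, 0), S = (0, 1), M = (2, -2).
1. L is the intersection of line SD and line MY ⇒ L = (0, 2)
2. E lies on line YM with YE:EM = 4:3 ⇒ E = (11/7, -8/7)
through E parallel to DY: direction (1, 0); meets LD at P = (0, -8/7)
P = L + t·(D−L) with t = 11/7

t = 11/7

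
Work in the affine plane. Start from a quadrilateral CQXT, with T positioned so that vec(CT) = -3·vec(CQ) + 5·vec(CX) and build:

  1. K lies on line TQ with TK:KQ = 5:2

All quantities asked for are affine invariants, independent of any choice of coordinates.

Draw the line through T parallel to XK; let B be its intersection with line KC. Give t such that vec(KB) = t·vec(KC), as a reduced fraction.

Assign C = (0, 0), Q = (1, 0), X = (0, 1), T = (-3, 5) — the answer is frame-independent, so this choice is without loss of generality.
1. K lies on line TQ with TK:KQ = 5:2 ⇒ K = (-1/7, 10/7)
through T parallel to XK: direction (-1/7, 3/7); meets KC at B = (4/7, -40/7)
B = K + t·(C−K) with t = 5

t = 5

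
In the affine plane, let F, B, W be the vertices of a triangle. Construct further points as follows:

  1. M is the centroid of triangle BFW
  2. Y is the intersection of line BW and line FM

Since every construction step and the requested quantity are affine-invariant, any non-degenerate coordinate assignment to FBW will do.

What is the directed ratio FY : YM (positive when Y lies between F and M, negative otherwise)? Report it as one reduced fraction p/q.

Set F = (0, 0), B = (1, 0), W = (0, 1); any affine frame gives the same invariant.
1. M is the centroid of triangle BFW ⇒ M = (1/3, 1/3)
2. Y is the intersection of line BW and line FM ⇒ Y = (1/2, 1/2)
Y = F + t·(M−F) with t = 3/2, so FY:YM = t:(1−t) = 3/2:-1/2

FY:YM = -3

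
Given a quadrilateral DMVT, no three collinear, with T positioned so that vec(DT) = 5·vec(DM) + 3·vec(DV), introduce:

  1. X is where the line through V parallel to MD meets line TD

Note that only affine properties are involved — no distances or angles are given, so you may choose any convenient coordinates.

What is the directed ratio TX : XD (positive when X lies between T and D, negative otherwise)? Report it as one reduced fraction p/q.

Work in coordinates with D = (0, 0), M = (1, 0), V = (0, 1), T = (5, 3).
1. X is where the line through V parallel to MD meets line TD ⇒ X = (5/3, 1)
X = T + t·(D−T) with t = 2/3, so TX:XD = t:(1−t) = 2/3:1/3

TX:XD = 2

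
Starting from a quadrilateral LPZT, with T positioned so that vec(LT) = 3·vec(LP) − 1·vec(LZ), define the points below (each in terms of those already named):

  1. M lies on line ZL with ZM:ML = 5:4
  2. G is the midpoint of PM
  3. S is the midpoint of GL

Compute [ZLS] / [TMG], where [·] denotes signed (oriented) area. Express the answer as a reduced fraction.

Assign L = (0, 0), P = (1, 0), Z = (0, 1), T = (3, -1) — the answer is frame-independent, so this choice is without loss of generality.
1. M lies on line ZL with ZM:ML = 5:4 ⇒ M = (0, 4/9)
2. G is the midpoint of PM ⇒ G = (1/2, 2/9)
3. S is the midpoint of GL ⇒ S = (1/4, 1/9)
2·[ZLS] = 1/4, 2·[TMG] = -1/18
[ZLS]:[TMG] = 1/4:-1/18 = -9/2

[ZLS]:[TMG] = -9/2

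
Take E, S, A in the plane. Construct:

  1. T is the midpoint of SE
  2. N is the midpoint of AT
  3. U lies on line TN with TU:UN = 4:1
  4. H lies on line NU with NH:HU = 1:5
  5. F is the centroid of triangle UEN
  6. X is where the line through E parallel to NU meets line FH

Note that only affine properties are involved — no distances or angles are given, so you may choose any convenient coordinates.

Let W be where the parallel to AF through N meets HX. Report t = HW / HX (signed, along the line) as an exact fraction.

Set E = (0, 0), S = (1, 0), A = (0, 1); any affine frame gives the same invariant.
1. T is the midpoint of SE ⇒ T = (1/2, 0)
2. N is the midpoint of AT ⇒ N = (1/4, 1/2)
3. U lies on line TN with TU:UN = 4:1 ⇒ U = (3/10, 2/5)
4. H lies on line NU with NH:HU = 1:5 ⇒ H = (31/120, 29/60)
5. F is the centroid of triangle UEN ⇒ F = (11/60, 3/10)
6. X is where the line through E parallel to NU meets line FH ⇒ X = (1/30, -1/15)
through N parallel to AF: direction (11/60, -7/10); meets HX at W = (119/465, 74/155)
W = H + t·(X−H) with t = 1/93

t = 1/93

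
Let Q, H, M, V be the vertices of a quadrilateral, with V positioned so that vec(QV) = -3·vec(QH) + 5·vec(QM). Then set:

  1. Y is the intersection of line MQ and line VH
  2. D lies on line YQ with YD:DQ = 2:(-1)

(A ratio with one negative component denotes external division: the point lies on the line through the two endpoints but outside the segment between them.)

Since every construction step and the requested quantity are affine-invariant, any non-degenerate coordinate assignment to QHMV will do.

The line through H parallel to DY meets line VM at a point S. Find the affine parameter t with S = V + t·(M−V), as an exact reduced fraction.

Assign Q = (0, 0), H = (1, 0), M = (0, 1), V = (-3, 5) — the answer is frame-independent, so this choice is without loss of generality.
1. Y is the intersection of line MQ and line VH ⇒ Y = (0, 5/4)
2. D lies on line YQ with YD:DQ = 2:(-1) ⇒ D = (0, -5/4)
through H parallel to DY: direction (0, 5/2); meets VM at S = (1, -1/3)
S = V + t·(M−V) with t = 4/3

t = 4/3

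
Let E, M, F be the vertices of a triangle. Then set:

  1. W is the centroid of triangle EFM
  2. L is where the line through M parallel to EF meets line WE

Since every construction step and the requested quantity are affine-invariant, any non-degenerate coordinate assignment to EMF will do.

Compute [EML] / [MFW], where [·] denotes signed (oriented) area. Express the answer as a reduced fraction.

Set E = (0, 0), M = (1, 0), F = (0, 1); any affine frame gives the same invariant.
1. W is the centroid of triangle EFM ⇒ W = (1/3, 1/3)
2. L is where the line through M parallel to EF meets line WE ⇒ L = (1, 1)
2·[EML] = 1, 2·[MFW] = 1/3
[EML]:[MFW] = 1:1/3 = 3

[EML]:[MFW] = 3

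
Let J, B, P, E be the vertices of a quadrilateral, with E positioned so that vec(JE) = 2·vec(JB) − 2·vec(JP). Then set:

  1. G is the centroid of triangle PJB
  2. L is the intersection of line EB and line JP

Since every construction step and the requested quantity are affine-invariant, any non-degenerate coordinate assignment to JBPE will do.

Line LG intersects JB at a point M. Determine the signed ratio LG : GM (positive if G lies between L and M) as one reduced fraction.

Work in coordinates with J = (0, 0), B = (1, 0), P = (0, 1), E = (2, -2).
1. G is the centroid of triangle PJB ⇒ G = (1/3, 1/3)
2. L is the intersection of line EB and line JP ⇒ L = (0, 2)
line LG meets JB at M = (2/5, 0)
G = L + t·(M−L) with t = 5/6, so LG:GM = 5/6:1/6

LG:GM = 5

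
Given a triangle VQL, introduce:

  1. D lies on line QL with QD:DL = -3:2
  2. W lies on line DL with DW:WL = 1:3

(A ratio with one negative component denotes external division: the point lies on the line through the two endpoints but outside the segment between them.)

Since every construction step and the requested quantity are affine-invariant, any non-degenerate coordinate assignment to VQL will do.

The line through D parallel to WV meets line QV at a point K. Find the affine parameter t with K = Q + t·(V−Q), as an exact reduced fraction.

Set V = (0, 0), Q = (1, 0), L = (0, 1); any affine frame gives the same invariant.
1. D lies on line QL with QD:DL = -3:2 ⇒ D = (-2, 3)
2. W lies on line DL with DW:WL = 1:3 ⇒ W = (-3/2, 5/2)
through D parallel to WV: direction (3/2, -5/2); meets QV at K = (-1/5, 0)
K = Q + t·(V−Q) with t = 6/5

t = 6/5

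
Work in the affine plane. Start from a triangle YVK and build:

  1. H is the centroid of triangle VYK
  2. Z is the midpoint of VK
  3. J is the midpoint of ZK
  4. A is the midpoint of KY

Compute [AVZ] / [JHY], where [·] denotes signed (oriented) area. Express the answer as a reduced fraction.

[AVZ]:[JHY] = -3/2

Set Y = (0, 0), V = (1, 0), K = (0, 1); any affine frame gives the same invariant.
1. H is the centroid of triangle VYK ⇒ H = (1/3, 1/3)
2. Z is the midpoint of VK ⇒ Z = (1/2, 1/2)
3. J is the midpoint of ZK ⇒ J = (1/4, 3/4)
4. A is the midpoint of KY ⇒ A = (0, 1/2)
2·[AVZ] = 1/4, 2·[JHY] = -1/6
[AVZ]:[JHY] = 1/4:-1/6 = -3/2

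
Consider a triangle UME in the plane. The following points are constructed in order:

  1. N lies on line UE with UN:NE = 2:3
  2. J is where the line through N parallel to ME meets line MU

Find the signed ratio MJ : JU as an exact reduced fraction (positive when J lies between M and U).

Set U = (0, 0), M = (1, 0), E = (0, 1); any affine frame gives the same invariant.
1. N lies on line UE with UN:NE = 2:3 ⇒ N = (0, 2/5)
2. J is where the line through N parallel to ME meets line MU ⇒ J = (2/5, 0)
J = M + t·(U−M) with t = 3/5, so MJ:JU = t:(1−t) = 3/5:2/5

MJ:JU = 3/2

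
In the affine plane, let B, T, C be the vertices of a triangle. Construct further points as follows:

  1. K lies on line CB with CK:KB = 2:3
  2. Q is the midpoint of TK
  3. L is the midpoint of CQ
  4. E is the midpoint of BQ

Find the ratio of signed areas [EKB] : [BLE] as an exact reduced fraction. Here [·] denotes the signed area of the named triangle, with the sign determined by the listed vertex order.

Assign B = (0, 0), T = (1, 0), C = (0, 1) — the answer is frame-independent, so this choice is without loss of generality.
1. K lies on line CB with CK:KB = 2:3 ⇒ K = (0, 3/5)
2. Q is the midpoint of TK ⇒ Q = (1/2, 3/10)
3. L is the midpoint of CQ ⇒ L = (1/4, 13/20)
4. E is the midpoint of BQ ⇒ E = (1/4, 3/20)
2·[EKB] = 3/20, 2·[BLE] = -1/8
[EKB]:[BLE] = 3/20:-1/8 = -6/5

[EKB]:[BLE] = -6/5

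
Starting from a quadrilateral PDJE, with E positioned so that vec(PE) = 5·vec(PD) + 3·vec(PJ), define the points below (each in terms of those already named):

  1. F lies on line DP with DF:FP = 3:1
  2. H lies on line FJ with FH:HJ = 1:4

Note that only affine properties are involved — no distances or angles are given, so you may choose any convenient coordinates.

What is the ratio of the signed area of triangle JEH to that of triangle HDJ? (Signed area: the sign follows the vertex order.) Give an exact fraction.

Work in coordinates with P = (0, 0), D = (1, 0), J = (0, 1), E = (5, 3).
1. F lies on line DP with DF:FP = 3:1 ⇒ F = (1/4, 0)
2. H lies on line FJ with FH:HJ = 1:4 ⇒ H = (1/5, 1/5)
2·[JEH] = -22/5, 2·[HDJ] = 3/5
[JEH]:[HDJ] = -22/5:3/5 = -22/3

[JEH]:[HDJ] = -22/3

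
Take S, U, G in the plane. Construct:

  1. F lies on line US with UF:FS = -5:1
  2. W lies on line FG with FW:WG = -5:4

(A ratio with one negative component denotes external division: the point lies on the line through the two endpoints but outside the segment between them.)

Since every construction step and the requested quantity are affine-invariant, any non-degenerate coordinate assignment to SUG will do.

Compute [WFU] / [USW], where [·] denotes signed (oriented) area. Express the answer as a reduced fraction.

Work in coordinates with S = (0, 0), U = (1, 0), G = (0, 1).
1. F lies on line US with UF:FS = -5:1 ⇒ F = (-1/4, 0)
2. W lies on line FG with FW:WG = -5:4 ⇒ W = (1, 5)
2·[WFU] = 25/4, 2·[USW] = -5
[WFU]:[USW] = 25/4:-5 = -5/4

[WFU]:[USW] = -5/4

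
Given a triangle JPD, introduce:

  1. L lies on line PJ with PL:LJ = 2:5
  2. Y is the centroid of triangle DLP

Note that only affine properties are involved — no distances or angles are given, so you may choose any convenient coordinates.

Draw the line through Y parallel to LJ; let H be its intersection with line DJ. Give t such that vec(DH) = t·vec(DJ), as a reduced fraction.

Choose coordinates J = (0, 0), P = (1, 0), D = (0, 1).
1. L lies on line PJ with PL:LJ = 2:5 ⇒ L = (5/7, 0)
2. Y is the centroid of triangle DLP ⇒ Y = (4/7, 1/3)
through Y parallel to LJ: direction (-5/7, 0); meets DJ at H = (0, 1/3)
H = D + t·(J−D) with t = 2/3

t = 2/3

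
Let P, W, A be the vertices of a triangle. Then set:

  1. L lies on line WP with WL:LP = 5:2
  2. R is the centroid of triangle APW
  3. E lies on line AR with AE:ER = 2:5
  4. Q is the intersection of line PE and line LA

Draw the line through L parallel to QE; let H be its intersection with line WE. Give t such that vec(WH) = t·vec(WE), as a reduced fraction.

t = 5/7

Work in coordinates with P = (0, 0), W = (1, 0), A = (0, 1).
1. L lies on line WP with WL:LP = 5:2 ⇒ L = (2/7, 0)
2. R is the centroid of triangle APW ⇒ R = (1/3, 1/3)
3. E lies on line AR with AE:ER = 2:5 ⇒ E = (2/21, 17/21)
4. Q is the intersection of line PE and line LA ⇒ Q = (1/12, 17/24)
through L parallel to QE: direction (1/84, 17/168); meets WE at H = (52/147, 85/147)
H = W + t·(E−W) with t = 5/7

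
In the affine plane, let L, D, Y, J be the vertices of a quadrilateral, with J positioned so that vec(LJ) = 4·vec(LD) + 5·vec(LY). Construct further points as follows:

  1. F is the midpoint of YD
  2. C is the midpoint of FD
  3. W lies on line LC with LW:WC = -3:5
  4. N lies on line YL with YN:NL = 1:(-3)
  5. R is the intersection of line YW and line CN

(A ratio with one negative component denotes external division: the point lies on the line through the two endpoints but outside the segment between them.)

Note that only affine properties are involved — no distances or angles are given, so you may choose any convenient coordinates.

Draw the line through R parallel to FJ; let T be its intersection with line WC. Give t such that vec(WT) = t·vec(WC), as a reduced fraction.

t = 3/65

Choose coordinates L = (0, 0), D = (1, 0), Y = (0, 1), J = (4, 5).
1. F is the midpoint of YD ⇒ F = (1/2, 1/2)
2. C is the midpoint of FD ⇒ C = (3/4, 1/4)
3. W lies on line LC with LW:WC = -3:5 ⇒ W = (-9/8, -3/8)
4. N lies on line YL with YN:NL = 1:(-3) ⇒ N = (0, 3/2)
5. R is the intersection of line YW and line CN ⇒ R = (9/52, 63/52)
through R parallel to FJ: direction (7/2, 9/2); meets WC at T = (-27/26, -9/26)
T = W + t·(C−W) with t = 3/65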